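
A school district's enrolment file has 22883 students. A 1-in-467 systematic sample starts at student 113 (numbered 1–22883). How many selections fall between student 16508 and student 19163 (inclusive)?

5

k = 467
First selection ≥ 16508: 113 + ⌈(16508−113)/467⌉·467 = 113 + 36×467 = 16925
Last selection ≤ 19163: 113 + ⌊(19163−113)/467⌋·467 = 113 + 40×467 = 18793
Count = 40 − 36 + 1 = 5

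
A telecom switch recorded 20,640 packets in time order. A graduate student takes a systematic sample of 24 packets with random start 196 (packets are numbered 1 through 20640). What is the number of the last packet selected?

k = 20640/24 = 860
24th selection = r + (24−1)·k = 196 + 23×860 = 196 + 19780 = 19976

19976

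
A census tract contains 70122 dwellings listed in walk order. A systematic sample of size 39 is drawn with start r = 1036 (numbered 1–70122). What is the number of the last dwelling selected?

69360

k = 70122/39 = 1798
39th selection = r + (39−1)·k = 1036 + 38×1798 = 1036 + 68324 = 69360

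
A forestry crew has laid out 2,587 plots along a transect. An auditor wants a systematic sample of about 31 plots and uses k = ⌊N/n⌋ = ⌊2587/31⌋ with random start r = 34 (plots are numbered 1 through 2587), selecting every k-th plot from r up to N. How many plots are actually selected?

k = ⌊2587/31⌋ = 83
Achieved size = ⌊(2587 − 34)/83⌋ + 1 = ⌊2553/83⌋ + 1 = 30 + 1 = 31
(last selection: 34 + 30×83 = 2524 ≤ 2587; next would be 2607 > 2587)

31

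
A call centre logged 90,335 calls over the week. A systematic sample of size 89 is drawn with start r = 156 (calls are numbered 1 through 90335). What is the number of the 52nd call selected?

51921

k = 90335/89 = 1015
52nd selection = r + (52−1)·k = 156 + 51×1015 = 156 + 51765 = 51921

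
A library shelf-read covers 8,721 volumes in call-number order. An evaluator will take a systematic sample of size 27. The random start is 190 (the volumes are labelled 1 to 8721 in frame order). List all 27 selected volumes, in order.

190, 513, 836, 1159, 1482, 1805, 2128, 2451, 2774, 3097, 3420, 3743, 4066, 4389, 4712, 5035, 5358, 5681, 6004, 6327, 6650, 6973, 7296, 7619, 7942, 8265, 8588

k = N/n = 8721/27 = 323
volume 1: 190
volume 2: 190 + 323 = 513
volume 3: 513 + 323 = 836
volume 4: 836 + 323 = 1159
volume 5: 1159 + 323 = 1482
volume 6: 1482 + 323 = 1805
volume 7: 1805 + 323 = 2128
volume 8: 2128 + 323 = 2451
volume 9: 2451 + 323 = 2774
volume 10: 2774 + 323 = 3097
volume 11: 3097 + 323 = 3420
volume 12: 3420 + 323 = 3743
volume 13: 3743 + 323 = 4066
volume 14: 4066 + 323 = 4389
volume 15: 4389 + 323 = 4712
volume 16: 4712 + 323 = 5035
volume 17: 5035 + 323 = 5358
volume 18: 5358 + 323 = 5681
volume 19: 5681 + 323 = 6004
volume 20: 6004 + 323 = 6327
volume 21: 6327 + 323 = 6650
volume 22: 6650 + 323 = 6973
volume 23: 6973 + 323 = 7296
volume 24: 7296 + 323 = 7619
volume 25: 7619 + 323 = 7942
volume 26: 7942 + 323 = 8265
volume 27: 8265 + 323 = 8588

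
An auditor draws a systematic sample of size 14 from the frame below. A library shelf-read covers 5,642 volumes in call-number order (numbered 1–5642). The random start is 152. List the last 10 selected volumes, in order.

k = N/n = 5642/14 = 403
5th selection = 152 + 4×403 = 1764
6th: 1764 + 403 = 2167
7th: 2167 + 403 = 2570
8th: 2570 + 403 = 2973
9th: 2973 + 403 = 3376
10th: 3376 + 403 = 3779
11th: 3779 + 403 = 4182
12th: 4182 + 403 = 4585
13th: 4585 + 403 = 4988
14th: 4988 + 403 = 5391

1764, 2167, 2570, 2973, 3376, 3779, 4182, 4585, 4988, 5391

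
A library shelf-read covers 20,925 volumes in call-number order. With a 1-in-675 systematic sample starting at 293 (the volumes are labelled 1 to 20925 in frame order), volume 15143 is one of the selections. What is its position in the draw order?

23

k = 675
position = (15143 − 293)/675 + 1 = 14850/675 + 1 = 22 + 1 = 23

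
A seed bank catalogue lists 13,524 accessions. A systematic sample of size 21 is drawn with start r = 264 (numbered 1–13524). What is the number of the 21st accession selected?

13144

k = 13524/21 = 644
21st selection = r + (21−1)·k = 264 + 20×644 = 264 + 12880 = 13144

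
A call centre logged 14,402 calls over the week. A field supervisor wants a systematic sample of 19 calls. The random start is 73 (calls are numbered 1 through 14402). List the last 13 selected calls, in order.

4621, 5379, 6137, 6895, 7653, 8411, 9169, 9927, 10685, 11443, 12201, 12959, 13717

k = N/n = 14402/19 = 758
7th selection = 73 + 6×758 = 4621
8th: 4621 + 758 = 5379
9th: 5379 + 758 = 6137
10th: 6137 + 758 = 6895
11th: 6895 + 758 = 7653
12th: 7653 + 758 = 8411
13th: 8411 + 758 = 9169
14th: 9169 + 758 = 9927
15th: 9927 + 758 = 10685
16th: 10685 + 758 = 11443
17th: 11443 + 758 = 12201
18th: 12201 + 758 = 12959
19th: 12959 + 758 = 13717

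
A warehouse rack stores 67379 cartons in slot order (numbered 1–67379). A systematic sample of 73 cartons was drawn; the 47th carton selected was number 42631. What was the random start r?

173

k = 67379/73 = 923
r = 42631 − (47−1)×923 = 42631 − 42458 = 173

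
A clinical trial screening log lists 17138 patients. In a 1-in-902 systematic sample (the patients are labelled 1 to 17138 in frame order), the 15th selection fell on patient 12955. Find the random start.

327

k = 902
r = 12955 − (15−1)×902 = 12955 − 12628 = 327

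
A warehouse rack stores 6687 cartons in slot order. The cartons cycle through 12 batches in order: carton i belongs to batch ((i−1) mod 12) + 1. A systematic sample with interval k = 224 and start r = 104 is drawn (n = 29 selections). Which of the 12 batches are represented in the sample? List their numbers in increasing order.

4, 8, 12

Consecutive selections differ by k = 224, so their batch numbers differ by 224 mod 12 = 8.
gcd(224, 12) = 4, so the sample visits 12/4 = 3 distinct residues mod 12.
Start 104 is batch 8; the batches hit are 4, 8, 12.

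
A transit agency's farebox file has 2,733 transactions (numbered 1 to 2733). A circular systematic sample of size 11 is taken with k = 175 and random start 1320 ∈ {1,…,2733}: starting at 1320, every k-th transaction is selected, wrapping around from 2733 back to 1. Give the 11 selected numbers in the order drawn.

Selection 1: 1320
Selection 2: 1320 + 175 = 1495
Selection 3: 1495 + 175 = 1670
Selection 4: 1670 + 175 = 1845
Selection 5: 1845 + 175 = 2020
Selection 6: 2020 + 175 = 2195
Selection 7: 2195 + 175 = 2370
Selection 8: 2370 + 175 = 2545
Selection 9: 2545 + 175 = 2720
Selection 10: 2720 + 175 = 2895 → 2895 − 2733 = 162
Selection 11: 162 + 175 = 337

1320, 1495, 1670, 1845, 2020, 2195, 2370, 2545, 2720, 162, 337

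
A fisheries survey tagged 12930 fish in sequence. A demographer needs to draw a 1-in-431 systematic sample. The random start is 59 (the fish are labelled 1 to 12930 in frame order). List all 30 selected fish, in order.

fish 1: 59
fish 2: 59 + 431 = 490
fish 3: 490 + 431 = 921
fish 4: 921 + 431 = 1352
fish 5: 1352 + 431 = 1783
fish 6: 1783 + 431 = 2214
fish 7: 2214 + 431 = 2645
fish 8: 2645 + 431 = 3076
fish 9: 3076 + 431 = 3507
fish 10: 3507 + 431 = 3938
fish 11: 3938 + 431 = 4369
fish 12: 4369 + 431 = 4800
fish 13: 4800 + 431 = 5231
fish 14: 5231 + 431 = 5662
fish 15: 5662 + 431 = 6093
fish 16: 6093 + 431 = 6524
fish 17: 6524 + 431 = 6955
fish 18: 6955 + 431 = 7386
fish 19: 7386 + 431 = 7817
fish 20: 7817 + 431 = 8248
fish 21: 8248 + 431 = 8679
fish 22: 8679 + 431 = 9110
fish 23: 9110 + 431 = 9541
fish 24: 9541 + 431 = 9972
fish 25: 9972 + 431 = 10403
fish 26: 10403 + 431 = 10834
fish 27: 10834 + 431 = 11265
fish 28: 11265 + 431 = 11696
fish 29: 11696 + 431 = 12127
fish 30: 12127 + 431 = 12558

59, 490, 921, 1352, 1783, 2214, 2645, 3076, 3507, 3938, 4369, 4800, 5231, 5662, 6093, 6524, 6955, 7386, 7817, 8248, 8679, 9110, 9541, 9972, 10403, 10834, 11265, 11696, 12127, 12558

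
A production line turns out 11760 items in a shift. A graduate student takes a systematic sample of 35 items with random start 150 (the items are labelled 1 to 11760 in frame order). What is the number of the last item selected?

k = 11760/35 = 336
35th selection = r + (35−1)·k = 150 + 34×336 = 150 + 11424 = 11574

11574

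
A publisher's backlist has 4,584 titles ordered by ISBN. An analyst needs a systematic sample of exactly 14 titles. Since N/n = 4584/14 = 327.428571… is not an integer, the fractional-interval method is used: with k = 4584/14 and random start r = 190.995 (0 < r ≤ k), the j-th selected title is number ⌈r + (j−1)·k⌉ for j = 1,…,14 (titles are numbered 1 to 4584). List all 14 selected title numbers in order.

j=1: r + 0k = 190.995 → ⌈·⌉ = 191
j=2: r + 1k = 518.423571… → ⌈·⌉ = 519
j=3: r + 2k = 845.852142… → ⌈·⌉ = 846
j=4: r + 3k = 1173.280714… → ⌈·⌉ = 1174
j=5: r + 4k = 1500.709285… → ⌈·⌉ = 1501
j=6: r + 5k = 1828.137857… → ⌈·⌉ = 1829
j=7: r + 6k = 2155.566428… → ⌈·⌉ = 2156
j=8: r + 7k = 2482.995 → ⌈·⌉ = 2483
j=9: r + 8k = 2810.423571… → ⌈·⌉ = 2811
j=10: r + 9k = 3137.852142… → ⌈·⌉ = 3138
j=11: r + 10k = 3465.280714… → ⌈·⌉ = 3466
j=12: r + 11k = 3792.709285… → ⌈·⌉ = 3793
j=13: r + 12k = 4120.137857… → ⌈·⌉ = 4121
j=14: r + 13k = 4447.566428… → ⌈·⌉ = 4448

191, 519, 846, 1174, 1501, 1829, 2156, 2483, 2811, 3138, 3466, 3793, 4121, 4448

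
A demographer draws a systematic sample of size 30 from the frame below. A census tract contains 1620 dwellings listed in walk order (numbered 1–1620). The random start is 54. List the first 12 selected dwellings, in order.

k = N/n = 1620/30 = 54
dwelling 1: 54
dwelling 2: 54 + 54 = 108
dwelling 3: 108 + 54 = 162
dwelling 4: 162 + 54 = 216
dwelling 5: 216 + 54 = 270
dwelling 6: 270 + 54 = 324
dwelling 7: 324 + 54 = 378
dwelling 8: 378 + 54 = 432
dwelling 9: 432 + 54 = 486
dwelling 10: 486 + 54 = 540
dwelling 11: 540 + 54 = 594
dwelling 12: 594 + 54 = 648

54, 108, 162, 216, 270, 324, 378, 432, 486, 540, 594, 648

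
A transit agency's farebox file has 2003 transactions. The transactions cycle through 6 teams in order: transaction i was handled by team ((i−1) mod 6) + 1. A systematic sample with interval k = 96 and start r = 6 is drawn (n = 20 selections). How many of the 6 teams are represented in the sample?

Consecutive selections differ by k = 96, so their team numbers differ by 96 mod 6 = 0.
gcd(96, 6) = 6, so the sample visits 6/6 = 1 distinct residues mod 6.
Start 6 is team 6; the teams hit are 6.

1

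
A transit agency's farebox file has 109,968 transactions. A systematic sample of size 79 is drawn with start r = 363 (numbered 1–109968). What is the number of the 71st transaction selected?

k = 109968/79 = 1392
71st selection = r + (71−1)·k = 363 + 70×1392 = 363 + 97440 = 97803

97803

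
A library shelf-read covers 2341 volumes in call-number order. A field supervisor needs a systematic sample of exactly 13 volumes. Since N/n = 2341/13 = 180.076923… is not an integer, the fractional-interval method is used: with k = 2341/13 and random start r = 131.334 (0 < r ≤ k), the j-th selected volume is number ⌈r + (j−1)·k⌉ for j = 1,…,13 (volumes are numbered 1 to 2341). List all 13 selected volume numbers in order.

j=1: r + 0k = 131.334 → ⌈·⌉ = 132
j=2: r + 1k = 311.410923… → ⌈·⌉ = 312
j=3: r + 2k = 491.487846… → ⌈·⌉ = 492
j=4: r + 3k = 671.564769… → ⌈·⌉ = 672
j=5: r + 4k = 851.641692… → ⌈·⌉ = 852
j=6: r + 5k = 1031.718615… → ⌈·⌉ = 1032
j=7: r + 6k = 1211.795538… → ⌈·⌉ = 1212
j=8: r + 7k = 1391.872461… → ⌈·⌉ = 1392
j=9: r + 8k = 1571.949384… → ⌈·⌉ = 1572
j=10: r + 9k = 1752.026307… → ⌈·⌉ = 1753
j=11: r + 10k = 1932.103230… → ⌈·⌉ = 1933
j=12: r + 11k = 2112.180153… → ⌈·⌉ = 2113
j=13: r + 12k = 2292.257076… → ⌈·⌉ = 2293

132, 312, 492, 672, 852, 1032, 1212, 1392, 1572, 1753, 1933, 2113, 2293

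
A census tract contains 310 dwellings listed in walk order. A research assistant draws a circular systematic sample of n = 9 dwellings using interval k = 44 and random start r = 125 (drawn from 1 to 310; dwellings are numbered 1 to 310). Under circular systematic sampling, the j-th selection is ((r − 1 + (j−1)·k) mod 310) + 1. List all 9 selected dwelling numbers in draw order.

125, 169, 213, 257, 301, 35, 79, 123, 167

Selection 1: 125
Selection 2: 125 + 44 = 169
Selection 3: 169 + 44 = 213
Selection 4: 213 + 44 = 257
Selection 5: 257 + 44 = 301
Selection 6: 301 + 44 = 345 → 345 − 310 = 35
Selection 7: 35 + 44 = 79
Selection 8: 79 + 44 = 123
Selection 9: 123 + 44 = 167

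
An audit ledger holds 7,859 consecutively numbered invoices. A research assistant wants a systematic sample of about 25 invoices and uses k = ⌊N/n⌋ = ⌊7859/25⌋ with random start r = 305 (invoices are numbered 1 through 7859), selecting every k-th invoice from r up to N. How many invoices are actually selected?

k = ⌊7859/25⌋ = 314
Achieved size = ⌊(7859 − 305)/314⌋ + 1 = ⌊7554/314⌋ + 1 = 24 + 1 = 25
(last selection: 305 + 24×314 = 7841 ≤ 7859; next would be 8155 > 7859)

25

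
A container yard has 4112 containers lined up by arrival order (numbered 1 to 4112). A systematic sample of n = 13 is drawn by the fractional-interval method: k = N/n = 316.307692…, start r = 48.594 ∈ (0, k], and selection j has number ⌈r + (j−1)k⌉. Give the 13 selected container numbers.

49, 365, 682, 998, 1314, 1631, 1947, 2263, 2580, 2896, 3212, 3528, 3845

j=1: r + 0k = 48.594 → ⌈·⌉ = 49
j=2: r + 1k = 364.901692… → ⌈·⌉ = 365
j=3: r + 2k = 681.209384… → ⌈·⌉ = 682
j=4: r + 3k = 997.517076… → ⌈·⌉ = 998
j=5: r + 4k = 1313.824769… → ⌈·⌉ = 1314
j=6: r + 5k = 1630.132461… → ⌈·⌉ = 1631
j=7: r + 6k = 1946.440153… → ⌈·⌉ = 1947
j=8: r + 7k = 2262.747846… → ⌈·⌉ = 2263
j=9: r + 8k = 2579.055538… → ⌈·⌉ = 2580
j=10: r + 9k = 2895.363230… → ⌈·⌉ = 2896
j=11: r + 10k = 3211.670923… → ⌈·⌉ = 3212
j=12: r + 11k = 3527.978615… → ⌈·⌉ = 3528
j=13: r + 12k = 3844.286307… → ⌈·⌉ = 3845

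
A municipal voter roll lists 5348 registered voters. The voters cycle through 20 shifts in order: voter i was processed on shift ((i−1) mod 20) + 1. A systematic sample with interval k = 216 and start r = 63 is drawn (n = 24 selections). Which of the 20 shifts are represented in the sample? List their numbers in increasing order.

3, 7, 11, 15, 19

Consecutive selections differ by k = 216, so their shift numbers differ by 216 mod 20 = 16.
gcd(216, 20) = 4, so the sample visits 20/4 = 5 distinct residues mod 20.
Start 63 is shift 3; the shifts hit are 3, 7, 11, 15, 19.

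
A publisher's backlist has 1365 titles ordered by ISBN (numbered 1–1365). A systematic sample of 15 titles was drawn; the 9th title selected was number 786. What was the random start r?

k = 1365/15 = 91
r = 786 − (9−1)×91 = 786 − 728 = 58

58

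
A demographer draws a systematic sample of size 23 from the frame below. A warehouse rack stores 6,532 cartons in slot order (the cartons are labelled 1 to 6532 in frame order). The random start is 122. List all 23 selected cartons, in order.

122, 406, 690, 974, 1258, 1542, 1826, 2110, 2394, 2678, 2962, 3246, 3530, 3814, 4098, 4382, 4666, 4950, 5234, 5518, 5802, 6086, 6370

k = N/n = 6532/23 = 284
carton 1: 122
carton 2: 122 + 284 = 406
carton 3: 406 + 284 = 690
carton 4: 690 + 284 = 974
carton 5: 974 + 284 = 1258
carton 6: 1258 + 284 = 1542
carton 7: 1542 + 284 = 1826
carton 8: 1826 + 284 = 2110
carton 9: 2110 + 284 = 2394
carton 10: 2394 + 284 = 2678
carton 11: 2678 + 284 = 2962
carton 12: 2962 + 284 = 3246
carton 13: 3246 + 284 = 3530
carton 14: 3530 + 284 = 3814
carton 15: 3814 + 284 = 4098
carton 16: 4098 + 284 = 4382
carton 17: 4382 + 284 = 4666
carton 18: 4666 + 284 = 4950
carton 19: 4950 + 284 = 5234
carton 20: 5234 + 284 = 5518
carton 21: 5518 + 284 = 5802
carton 22: 5802 + 284 = 6086
carton 23: 6086 + 284 = 6370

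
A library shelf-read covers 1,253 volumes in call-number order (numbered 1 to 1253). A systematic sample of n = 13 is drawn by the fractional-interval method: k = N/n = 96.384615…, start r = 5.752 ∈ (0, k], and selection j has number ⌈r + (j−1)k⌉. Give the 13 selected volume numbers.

j=1: r + 0k = 5.752 → ⌈·⌉ = 6
j=2: r + 1k = 102.136615… → ⌈·⌉ = 103
j=3: r + 2k = 198.521230… → ⌈·⌉ = 199
j=4: r + 3k = 294.905846… → ⌈·⌉ = 295
j=5: r + 4k = 391.290461… → ⌈·⌉ = 392
j=6: r + 5k = 487.675076… → ⌈·⌉ = 488
j=7: r + 6k = 584.059692… → ⌈·⌉ = 585
j=8: r + 7k = 680.444307… → ⌈·⌉ = 681
j=9: r + 8k = 776.828923… → ⌈·⌉ = 777
j=10: r + 9k = 873.213538… → ⌈·⌉ = 874
j=11: r + 10k = 969.598153… → ⌈·⌉ = 970
j=12: r + 11k = 1065.982769… → ⌈·⌉ = 1066
j=13: r + 12k = 1162.367384… → ⌈·⌉ = 1163

6, 103, 199, 295, 392, 488, 585, 681, 777, 874, 970, 1066, 1163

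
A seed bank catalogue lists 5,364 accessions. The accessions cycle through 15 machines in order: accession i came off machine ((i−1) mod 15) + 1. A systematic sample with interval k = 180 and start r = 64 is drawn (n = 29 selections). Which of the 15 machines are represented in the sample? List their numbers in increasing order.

Consecutive selections differ by k = 180, so their machine numbers differ by 180 mod 15 = 0.
gcd(180, 15) = 15, so the sample visits 15/15 = 1 distinct residues mod 15.
Start 64 is machine 4; the machines hit are 4.

4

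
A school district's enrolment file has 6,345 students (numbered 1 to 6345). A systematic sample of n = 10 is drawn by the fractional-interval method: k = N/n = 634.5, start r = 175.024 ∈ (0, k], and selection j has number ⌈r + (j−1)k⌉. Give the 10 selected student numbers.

176, 810, 1445, 2079, 2714, 3348, 3983, 4617, 5252, 5886

j=1: r + 0k = 175.024 → ⌈·⌉ = 176
j=2: r + 1k = 809.524 → ⌈·⌉ = 810
j=3: r + 2k = 1444.024 → ⌈·⌉ = 1445
j=4: r + 3k = 2078.524 → ⌈·⌉ = 2079
j=5: r + 4k = 2713.024 → ⌈·⌉ = 2714
j=6: r + 5k = 3347.524 → ⌈·⌉ = 3348
j=7: r + 6k = 3982.024 → ⌈·⌉ = 3983
j=8: r + 7k = 4616.524 → ⌈·⌉ = 4617
j=9: r + 8k = 5251.024 → ⌈·⌉ = 5252
j=10: r + 9k = 5885.524 → ⌈·⌉ = 5886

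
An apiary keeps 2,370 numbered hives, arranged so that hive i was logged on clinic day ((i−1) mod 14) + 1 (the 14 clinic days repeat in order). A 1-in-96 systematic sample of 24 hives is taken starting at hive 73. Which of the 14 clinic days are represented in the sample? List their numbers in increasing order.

1, 3, 5, 7, 9, 11, 13

Consecutive selections differ by k = 96, so their clinic day numbers differ by 96 mod 14 = 12.
gcd(96, 14) = 2, so the sample visits 14/2 = 7 distinct residues mod 14.
Start 73 is clinic day 3; the clinic days hit are 1, 3, 5, 7, 9, 11, 13.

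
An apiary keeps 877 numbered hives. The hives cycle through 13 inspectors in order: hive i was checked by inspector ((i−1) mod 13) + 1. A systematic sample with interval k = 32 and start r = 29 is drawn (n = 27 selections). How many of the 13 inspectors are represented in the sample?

13

Consecutive selections differ by k = 32, so their inspector numbers differ by 32 mod 13 = 6.
gcd(32, 13) = 1, so the sample visits 13/1 = 13 distinct residues mod 13.
Start 29 is inspector 3; the inspectors hit are 1, 2, 3, 4, 5, 6, 7, 8, 9, 10, 11, 12, 13.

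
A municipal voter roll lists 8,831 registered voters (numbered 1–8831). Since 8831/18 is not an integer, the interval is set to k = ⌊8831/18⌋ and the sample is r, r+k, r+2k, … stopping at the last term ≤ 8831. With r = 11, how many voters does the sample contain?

k = ⌊8831/18⌋ = 490
Achieved size = ⌊(8831 − 11)/490⌋ + 1 = ⌊8820/490⌋ + 1 = 18 + 1 = 19
(last selection: 11 + 18×490 = 8831 ≤ 8831; next would be 9321 > 8831)

19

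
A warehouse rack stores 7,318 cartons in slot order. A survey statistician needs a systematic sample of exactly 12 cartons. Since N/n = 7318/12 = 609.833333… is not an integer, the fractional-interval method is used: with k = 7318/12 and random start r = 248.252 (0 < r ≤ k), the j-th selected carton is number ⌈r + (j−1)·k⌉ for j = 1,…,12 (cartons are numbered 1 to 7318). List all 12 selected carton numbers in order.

249, 859, 1468, 2078, 2688, 3298, 3908, 4518, 5127, 5737, 6347, 6957

j=1: r + 0k = 248.252 → ⌈·⌉ = 249
j=2: r + 1k = 858.085333… → ⌈·⌉ = 859
j=3: r + 2k = 1467.918666… → ⌈·⌉ = 1468
j=4: r + 3k = 2077.752 → ⌈·⌉ = 2078
j=5: r + 4k = 2687.585333… → ⌈·⌉ = 2688
j=6: r + 5k = 3297.418666… → ⌈·⌉ = 3298
j=7: r + 6k = 3907.252 → ⌈·⌉ = 3908
j=8: r + 7k = 4517.085333… → ⌈·⌉ = 4518
j=9: r + 8k = 5126.918666… → ⌈·⌉ = 5127
j=10: r + 9k = 5736.752 → ⌈·⌉ = 5737
j=11: r + 10k = 6346.585333… → ⌈·⌉ = 6347
j=12: r + 11k = 6956.418666… → ⌈·⌉ = 6957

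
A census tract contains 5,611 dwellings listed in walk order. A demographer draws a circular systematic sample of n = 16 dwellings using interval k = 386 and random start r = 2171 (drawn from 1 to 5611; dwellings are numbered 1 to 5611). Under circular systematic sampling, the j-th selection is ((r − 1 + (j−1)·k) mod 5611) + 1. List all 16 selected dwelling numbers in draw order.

2171, 2557, 2943, 3329, 3715, 4101, 4487, 4873, 5259, 34, 420, 806, 1192, 1578, 1964, 2350

Selection 1: 2171
Selection 2: 2171 + 386 = 2557
Selection 3: 2557 + 386 = 2943
Selection 4: 2943 + 386 = 3329
Selection 5: 3329 + 386 = 3715
Selection 6: 3715 + 386 = 4101
Selection 7: 4101 + 386 = 4487
Selection 8: 4487 + 386 = 4873
Selection 9: 4873 + 386 = 5259
Selection 10: 5259 + 386 = 5645 → 5645 − 5611 = 34
Selection 11: 34 + 386 = 420
Selection 12: 420 + 386 = 806
Selection 13: 806 + 386 = 1192
Selection 14: 1192 + 386 = 1578
Selection 15: 1578 + 386 = 1964
Selection 16: 1964 + 386 = 2350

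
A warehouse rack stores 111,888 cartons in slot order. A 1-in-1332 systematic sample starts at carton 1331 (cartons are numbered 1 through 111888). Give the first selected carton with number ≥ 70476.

70595

k = 1332
Steps past start: ⌈(70476 − 1331)/1332⌉ = ⌈69145/1332⌉ = 52
Selected carton: 1331 + 52×1332 = 70595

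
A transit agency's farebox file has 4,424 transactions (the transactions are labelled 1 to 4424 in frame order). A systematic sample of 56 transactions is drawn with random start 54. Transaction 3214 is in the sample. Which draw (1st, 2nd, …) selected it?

k = 4424/56 = 79
position = (3214 − 54)/79 + 1 = 3160/79 + 1 = 40 + 1 = 41

41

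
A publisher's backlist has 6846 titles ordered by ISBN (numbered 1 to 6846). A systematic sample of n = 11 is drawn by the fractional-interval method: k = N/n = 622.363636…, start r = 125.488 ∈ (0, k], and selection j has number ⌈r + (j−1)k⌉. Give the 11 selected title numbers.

126, 748, 1371, 1993, 2615, 3238, 3860, 4483, 5105, 5727, 6350

j=1: r + 0k = 125.488 → ⌈·⌉ = 126
j=2: r + 1k = 747.851636… → ⌈·⌉ = 748
j=3: r + 2k = 1370.215272… → ⌈·⌉ = 1371
j=4: r + 3k = 1992.578909… → ⌈·⌉ = 1993
j=5: r + 4k = 2614.942545… → ⌈·⌉ = 2615
j=6: r + 5k = 3237.306181… → ⌈·⌉ = 3238
j=7: r + 6k = 3859.669818… → ⌈·⌉ = 3860
j=8: r + 7k = 4482.033454… → ⌈·⌉ = 4483
j=9: r + 8k = 5104.397090… → ⌈·⌉ = 5105
j=10: r + 9k = 5726.760727… → ⌈·⌉ = 5727
j=11: r + 10k = 6349.124363… → ⌈·⌉ = 6350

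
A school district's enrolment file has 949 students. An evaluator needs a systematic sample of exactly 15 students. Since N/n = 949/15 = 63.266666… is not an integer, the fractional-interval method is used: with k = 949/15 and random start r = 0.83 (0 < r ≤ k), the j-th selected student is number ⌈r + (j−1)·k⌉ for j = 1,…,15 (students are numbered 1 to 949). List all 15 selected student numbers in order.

1, 65, 128, 191, 254, 318, 381, 444, 507, 571, 634, 697, 761, 824, 887

j=1: r + 0k = 0.83 → ⌈·⌉ = 1
j=2: r + 1k = 64.096666… → ⌈·⌉ = 65
j=3: r + 2k = 127.363333… → ⌈·⌉ = 128
j=4: r + 3k = 190.63 → ⌈·⌉ = 191
j=5: r + 4k = 253.896666… → ⌈·⌉ = 254
j=6: r + 5k = 317.163333… → ⌈·⌉ = 318
j=7: r + 6k = 380.43 → ⌈·⌉ = 381
j=8: r + 7k = 443.696666… → ⌈·⌉ = 444
j=9: r + 8k = 506.963333… → ⌈·⌉ = 507
j=10: r + 9k = 570.23 → ⌈·⌉ = 571
j=11: r + 10k = 633.496666… → ⌈·⌉ = 634
j=12: r + 11k = 696.763333… → ⌈·⌉ = 697
j=13: r + 12k = 760.03 → ⌈·⌉ = 761
j=14: r + 13k = 823.296666… → ⌈·⌉ = 824
j=15: r + 14k = 886.563333… → ⌈·⌉ = 887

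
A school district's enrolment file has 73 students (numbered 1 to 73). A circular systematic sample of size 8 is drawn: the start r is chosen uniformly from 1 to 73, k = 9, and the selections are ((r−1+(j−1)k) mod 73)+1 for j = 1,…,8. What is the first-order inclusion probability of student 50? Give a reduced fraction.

8/73

For each position j, as r ranges over 1…73 the j-th selection hits every student exactly once, so student 50 is selected for exactly 8 of the 73 starts.
Inclusion probability = 8/73.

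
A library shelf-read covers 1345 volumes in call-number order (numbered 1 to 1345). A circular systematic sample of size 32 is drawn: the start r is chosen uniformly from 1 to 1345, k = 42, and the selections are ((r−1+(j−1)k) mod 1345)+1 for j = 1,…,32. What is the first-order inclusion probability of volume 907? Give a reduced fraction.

For each position j, as r ranges over 1…1345 the j-th selection hits every volume exactly once, so volume 907 is selected for exactly 32 of the 1345 starts.
Inclusion probability = 32/1345.

32/1345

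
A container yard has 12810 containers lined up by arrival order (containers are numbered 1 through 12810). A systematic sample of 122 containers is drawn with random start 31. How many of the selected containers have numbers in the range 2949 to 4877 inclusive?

19

k = 12810/122 = 105
First selection ≥ 2949: 31 + ⌈(2949−31)/105⌉·105 = 31 + 28×105 = 2971
Last selection ≤ 4877: 31 + ⌊(4877−31)/105⌋·105 = 31 + 46×105 = 4861
Count = 46 − 28 + 1 = 19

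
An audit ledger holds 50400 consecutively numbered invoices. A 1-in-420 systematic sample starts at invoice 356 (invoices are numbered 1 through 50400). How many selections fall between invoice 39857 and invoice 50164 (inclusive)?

24

k = 420
First selection ≥ 39857: 356 + ⌈(39857−356)/420⌉·420 = 356 + 95×420 = 40256
Last selection ≤ 50164: 356 + ⌊(50164−356)/420⌋·420 = 356 + 118×420 = 49916
Count = 118 − 95 + 1 = 24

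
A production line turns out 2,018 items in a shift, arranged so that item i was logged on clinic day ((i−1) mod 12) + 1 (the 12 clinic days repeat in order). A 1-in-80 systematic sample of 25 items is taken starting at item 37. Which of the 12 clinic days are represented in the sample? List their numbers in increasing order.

Consecutive selections differ by k = 80, so their clinic day numbers differ by 80 mod 12 = 8.
gcd(80, 12) = 4, so the sample visits 12/4 = 3 distinct residues mod 12.
Start 37 is clinic day 1; the clinic days hit are 1, 5, 9.

1, 5, 9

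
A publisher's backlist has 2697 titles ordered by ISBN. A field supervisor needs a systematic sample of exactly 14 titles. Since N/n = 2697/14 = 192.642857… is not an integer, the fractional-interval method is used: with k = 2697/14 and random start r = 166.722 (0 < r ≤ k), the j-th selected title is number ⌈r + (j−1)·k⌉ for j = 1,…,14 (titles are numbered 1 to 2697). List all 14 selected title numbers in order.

j=1: r + 0k = 166.722 → ⌈·⌉ = 167
j=2: r + 1k = 359.364857… → ⌈·⌉ = 360
j=3: r + 2k = 552.007714… → ⌈·⌉ = 553
j=4: r + 3k = 744.650571… → ⌈·⌉ = 745
j=5: r + 4k = 937.293428… → ⌈·⌉ = 938
j=6: r + 5k = 1129.936285… → ⌈·⌉ = 1130
j=7: r + 6k = 1322.579142… → ⌈·⌉ = 1323
j=8: r + 7k = 1515.222 → ⌈·⌉ = 1516
j=9: r + 8k = 1707.864857… → ⌈·⌉ = 1708
j=10: r + 9k = 1900.507714… → ⌈·⌉ = 1901
j=11: r + 10k = 2093.150571… → ⌈·⌉ = 2094
j=12: r + 11k = 2285.793428… → ⌈·⌉ = 2286
j=13: r + 12k = 2478.436285… → ⌈·⌉ = 2479
j=14: r + 13k = 2671.079142… → ⌈·⌉ = 2672

167, 360, 553, 745, 938, 1130, 1323, 1516, 1708, 1901, 2094, 2286, 2479, 2672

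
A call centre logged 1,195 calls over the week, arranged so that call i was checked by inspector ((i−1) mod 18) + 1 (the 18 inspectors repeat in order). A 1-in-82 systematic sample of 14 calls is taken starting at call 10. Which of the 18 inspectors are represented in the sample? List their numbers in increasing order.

Consecutive selections differ by k = 82, so their inspector numbers differ by 82 mod 18 = 10.
gcd(82, 18) = 2, so the sample visits 18/2 = 9 distinct residues mod 18.
Start 10 is inspector 10; the inspectors hit are 2, 4, 6, 8, 10, 12, 14, 16, 18.

2, 4, 6, 8, 10, 12, 14, 16, 18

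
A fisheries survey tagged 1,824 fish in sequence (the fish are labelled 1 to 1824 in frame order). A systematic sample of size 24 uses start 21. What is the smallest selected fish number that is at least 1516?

k = 1824/24 = 76
Steps past start: ⌈(1516 − 21)/76⌉ = ⌈1495/76⌉ = 20
Selected fish: 21 + 20×76 = 1541

1541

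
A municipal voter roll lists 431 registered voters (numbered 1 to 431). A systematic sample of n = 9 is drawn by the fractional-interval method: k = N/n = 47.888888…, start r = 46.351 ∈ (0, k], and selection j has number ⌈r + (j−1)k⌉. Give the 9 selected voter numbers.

j=1: r + 0k = 46.351 → ⌈·⌉ = 47
j=2: r + 1k = 94.239888… → ⌈·⌉ = 95
j=3: r + 2k = 142.128777… → ⌈·⌉ = 143
j=4: r + 3k = 190.017666… → ⌈·⌉ = 191
j=5: r + 4k = 237.906555… → ⌈·⌉ = 238
j=6: r + 5k = 285.795444… → ⌈·⌉ = 286
j=7: r + 6k = 333.684333… → ⌈·⌉ = 334
j=8: r + 7k = 381.573222… → ⌈·⌉ = 382
j=9: r + 8k = 429.462111… → ⌈·⌉ = 430

47, 95, 143, 191, 238, 286, 334, 382, 430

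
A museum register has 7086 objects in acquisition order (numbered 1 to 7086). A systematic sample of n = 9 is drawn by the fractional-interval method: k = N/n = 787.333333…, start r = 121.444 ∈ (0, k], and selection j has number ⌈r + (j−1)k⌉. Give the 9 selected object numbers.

122, 909, 1697, 2484, 3271, 4059, 4846, 5633, 6421

j=1: r + 0k = 121.444 → ⌈·⌉ = 122
j=2: r + 1k = 908.777333… → ⌈·⌉ = 909
j=3: r + 2k = 1696.110666… → ⌈·⌉ = 1697
j=4: r + 3k = 2483.444 → ⌈·⌉ = 2484
j=5: r + 4k = 3270.777333… → ⌈·⌉ = 3271
j=6: r + 5k = 4058.110666… → ⌈·⌉ = 4059
j=7: r + 6k = 4845.444 → ⌈·⌉ = 4846
j=8: r + 7k = 5632.777333… → ⌈·⌉ = 5633
j=9: r + 8k = 6420.110666… → ⌈·⌉ = 6421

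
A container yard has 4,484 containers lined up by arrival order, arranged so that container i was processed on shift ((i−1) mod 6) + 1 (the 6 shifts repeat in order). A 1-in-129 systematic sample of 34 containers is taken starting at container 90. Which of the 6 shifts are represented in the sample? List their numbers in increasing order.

Consecutive selections differ by k = 129, so their shift numbers differ by 129 mod 6 = 3.
gcd(129, 6) = 3, so the sample visits 6/3 = 2 distinct residues mod 6.
Start 90 is shift 6; the shifts hit are 3, 6.

3, 6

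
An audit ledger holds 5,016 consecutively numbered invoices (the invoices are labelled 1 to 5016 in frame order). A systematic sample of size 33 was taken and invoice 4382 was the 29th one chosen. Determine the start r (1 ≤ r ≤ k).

k = 5016/33 = 152
r = 4382 − (29−1)×152 = 4382 − 4256 = 126

126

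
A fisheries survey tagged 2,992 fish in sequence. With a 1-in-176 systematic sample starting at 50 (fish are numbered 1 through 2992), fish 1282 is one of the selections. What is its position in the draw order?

k = 176
position = (1282 − 50)/176 + 1 = 1232/176 + 1 = 7 + 1 = 8

8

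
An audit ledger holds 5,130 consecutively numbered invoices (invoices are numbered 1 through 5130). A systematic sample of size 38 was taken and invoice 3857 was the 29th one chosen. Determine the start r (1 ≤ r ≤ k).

k = 5130/38 = 135
r = 3857 − (29−1)×135 = 3857 − 3780 = 77

77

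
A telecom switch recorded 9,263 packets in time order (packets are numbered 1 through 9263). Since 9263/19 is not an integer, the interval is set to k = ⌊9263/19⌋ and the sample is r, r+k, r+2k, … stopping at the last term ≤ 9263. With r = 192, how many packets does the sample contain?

k = ⌊9263/19⌋ = 487
Achieved size = ⌊(9263 − 192)/487⌋ + 1 = ⌊9071/487⌋ + 1 = 18 + 1 = 19
(last selection: 192 + 18×487 = 8958 ≤ 9263; next would be 9445 > 9263)

19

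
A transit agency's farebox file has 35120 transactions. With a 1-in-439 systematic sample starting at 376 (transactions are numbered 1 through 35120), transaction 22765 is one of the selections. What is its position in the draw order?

52

k = 439
position = (22765 − 376)/439 + 1 = 22389/439 + 1 = 51 + 1 = 52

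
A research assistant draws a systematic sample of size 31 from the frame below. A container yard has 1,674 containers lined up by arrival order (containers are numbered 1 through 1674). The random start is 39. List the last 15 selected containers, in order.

k = N/n = 1674/31 = 54
17th selection = 39 + 16×54 = 903
18th: 903 + 54 = 957
19th: 957 + 54 = 1011
20th: 1011 + 54 = 1065
21st: 1065 + 54 = 1119
22nd: 1119 + 54 = 1173
23rd: 1173 + 54 = 1227
24th: 1227 + 54 = 1281
25th: 1281 + 54 = 1335
26th: 1335 + 54 = 1389
27th: 1389 + 54 = 1443
28th: 1443 + 54 = 1497
29th: 1497 + 54 = 1551
30th: 1551 + 54 = 1605
31st: 1605 + 54 = 1659

903, 957, 1011, 1065, 1119, 1173, 1227, 1281, 1335, 1389, 1443, 1497, 1551, 1605, 1659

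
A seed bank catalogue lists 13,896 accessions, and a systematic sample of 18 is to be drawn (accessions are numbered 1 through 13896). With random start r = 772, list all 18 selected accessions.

k = N/n = 13896/18 = 772
accession 1: 772
accession 2: 772 + 772 = 1544
accession 3: 1544 + 772 = 2316
accession 4: 2316 + 772 = 3088
accession 5: 3088 + 772 = 3860
accession 6: 3860 + 772 = 4632
accession 7: 4632 + 772 = 5404
accession 8: 5404 + 772 = 6176
accession 9: 6176 + 772 = 6948
accession 10: 6948 + 772 = 7720
accession 11: 7720 + 772 = 8492
accession 12: 8492 + 772 = 9264
accession 13: 9264 + 772 = 10036
accession 14: 10036 + 772 = 10808
accession 15: 10808 + 772 = 11580
accession 16: 11580 + 772 = 12352
accession 17: 12352 + 772 = 13124
accession 18: 13124 + 772 = 13896

772, 1544, 2316, 3088, 3860, 4632, 5404, 6176, 6948, 7720, 8492, 9264, 10036, 10808, 11580, 12352, 13124, 13896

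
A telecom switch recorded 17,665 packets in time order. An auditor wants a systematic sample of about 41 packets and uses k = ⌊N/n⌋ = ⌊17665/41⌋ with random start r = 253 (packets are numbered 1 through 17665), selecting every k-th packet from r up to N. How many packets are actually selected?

k = ⌊17665/41⌋ = 430
Achieved size = ⌊(17665 − 253)/430⌋ + 1 = ⌊17412/430⌋ + 1 = 40 + 1 = 41
(last selection: 253 + 40×430 = 17453 ≤ 17665; next would be 17883 > 17665)

41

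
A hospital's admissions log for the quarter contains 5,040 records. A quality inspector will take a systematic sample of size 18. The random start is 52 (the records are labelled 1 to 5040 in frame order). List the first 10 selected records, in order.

k = N/n = 5040/18 = 280
record 1: 52
record 2: 52 + 280 = 332
record 3: 332 + 280 = 612
record 4: 612 + 280 = 892
record 5: 892 + 280 = 1172
record 6: 1172 + 280 = 1452
record 7: 1452 + 280 = 1732
record 8: 1732 + 280 = 2012
record 9: 2012 + 280 = 2292
record 10: 2292 + 280 = 2572

52, 332, 612, 892, 1172, 1452, 1732, 2012, 2292, 2572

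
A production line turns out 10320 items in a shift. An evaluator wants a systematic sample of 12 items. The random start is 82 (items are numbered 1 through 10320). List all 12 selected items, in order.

82, 942, 1802, 2662, 3522, 4382, 5242, 6102, 6962, 7822, 8682, 9542

k = N/n = 10320/12 = 860
item 1: 82
item 2: 82 + 860 = 942
item 3: 942 + 860 = 1802
item 4: 1802 + 860 = 2662
item 5: 2662 + 860 = 3522
item 6: 3522 + 860 = 4382
item 7: 4382 + 860 = 5242
item 8: 5242 + 860 = 6102
item 9: 6102 + 860 = 6962
item 10: 6962 + 860 = 7822
item 11: 7822 + 860 = 8682
item 12: 8682 + 860 = 9542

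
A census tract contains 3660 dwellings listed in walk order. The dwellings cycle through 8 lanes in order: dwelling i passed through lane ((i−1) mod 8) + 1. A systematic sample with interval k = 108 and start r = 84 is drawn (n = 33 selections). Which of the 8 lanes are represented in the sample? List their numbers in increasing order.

Consecutive selections differ by k = 108, so their lane numbers differ by 108 mod 8 = 4.
gcd(108, 8) = 4, so the sample visits 8/4 = 2 distinct residues mod 8.
Start 84 is lane 4; the lanes hit are 4, 8.

4, 8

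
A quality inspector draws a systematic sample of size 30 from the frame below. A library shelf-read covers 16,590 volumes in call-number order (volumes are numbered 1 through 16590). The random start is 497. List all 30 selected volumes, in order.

k = N/n = 16590/30 = 553
volume 1: 497
volume 2: 497 + 553 = 1050
volume 3: 1050 + 553 = 1603
volume 4: 1603 + 553 = 2156
volume 5: 2156 + 553 = 2709
volume 6: 2709 + 553 = 3262
volume 7: 3262 + 553 = 3815
volume 8: 3815 + 553 = 4368
volume 9: 4368 + 553 = 4921
volume 10: 4921 + 553 = 5474
volume 11: 5474 + 553 = 6027
volume 12: 6027 + 553 = 6580
volume 13: 6580 + 553 = 7133
volume 14: 7133 + 553 = 7686
volume 15: 7686 + 553 = 8239
volume 16: 8239 + 553 = 8792
volume 17: 8792 + 553 = 9345
volume 18: 9345 + 553 = 9898
volume 19: 9898 + 553 = 10451
volume 20: 10451 + 553 = 11004
volume 21: 11004 + 553 = 11557
volume 22: 11557 + 553 = 12110
volume 23: 12110 + 553 = 12663
volume 24: 12663 + 553 = 13216
volume 25: 13216 + 553 = 13769
volume 26: 13769 + 553 = 14322
volume 27: 14322 + 553 = 14875
volume 28: 14875 + 553 = 15428
volume 29: 15428 + 553 = 15981
volume 30: 15981 + 553 = 16534

497, 1050, 1603, 2156, 2709, 3262, 3815, 4368, 4921, 5474, 6027, 6580, 7133, 7686, 8239, 8792, 9345, 9898, 10451, 11004, 11557, 12110, 12663, 13216, 13769, 14322, 14875, 15428, 15981, 16534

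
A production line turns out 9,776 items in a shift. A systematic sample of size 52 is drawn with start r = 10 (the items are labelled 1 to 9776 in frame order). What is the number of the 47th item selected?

k = 9776/52 = 188
47th selection = r + (47−1)·k = 10 + 46×188 = 10 + 8648 = 8658

8658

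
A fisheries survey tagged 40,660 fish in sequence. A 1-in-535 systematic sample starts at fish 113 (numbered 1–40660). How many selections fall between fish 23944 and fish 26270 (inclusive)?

k = 535
First selection ≥ 23944: 113 + ⌈(23944−113)/535⌉·535 = 113 + 45×535 = 24188
Last selection ≤ 26270: 113 + ⌊(26270−113)/535⌋·535 = 113 + 48×535 = 25793
Count = 48 − 45 + 1 = 4

4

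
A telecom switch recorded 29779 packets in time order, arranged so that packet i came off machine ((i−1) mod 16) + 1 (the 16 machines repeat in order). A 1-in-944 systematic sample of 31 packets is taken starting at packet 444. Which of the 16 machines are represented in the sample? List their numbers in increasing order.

12

Consecutive selections differ by k = 944, so their machine numbers differ by 944 mod 16 = 0.
gcd(944, 16) = 16, so the sample visits 16/16 = 1 distinct residues mod 16.
Start 444 is machine 12; the machines hit are 12.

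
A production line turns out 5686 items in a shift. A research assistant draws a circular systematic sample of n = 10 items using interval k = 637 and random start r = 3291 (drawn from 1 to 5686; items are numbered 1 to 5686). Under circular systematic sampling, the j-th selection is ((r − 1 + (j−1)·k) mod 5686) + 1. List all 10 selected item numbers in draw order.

3291, 3928, 4565, 5202, 153, 790, 1427, 2064, 2701, 3338

Selection 1: 3291
Selection 2: 3291 + 637 = 3928
Selection 3: 3928 + 637 = 4565
Selection 4: 4565 + 637 = 5202
Selection 5: 5202 + 637 = 5839 → 5839 − 5686 = 153
Selection 6: 153 + 637 = 790
Selection 7: 790 + 637 = 1427
Selection 8: 1427 + 637 = 2064
Selection 9: 2064 + 637 = 2701
Selection 10: 2701 + 637 = 3338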